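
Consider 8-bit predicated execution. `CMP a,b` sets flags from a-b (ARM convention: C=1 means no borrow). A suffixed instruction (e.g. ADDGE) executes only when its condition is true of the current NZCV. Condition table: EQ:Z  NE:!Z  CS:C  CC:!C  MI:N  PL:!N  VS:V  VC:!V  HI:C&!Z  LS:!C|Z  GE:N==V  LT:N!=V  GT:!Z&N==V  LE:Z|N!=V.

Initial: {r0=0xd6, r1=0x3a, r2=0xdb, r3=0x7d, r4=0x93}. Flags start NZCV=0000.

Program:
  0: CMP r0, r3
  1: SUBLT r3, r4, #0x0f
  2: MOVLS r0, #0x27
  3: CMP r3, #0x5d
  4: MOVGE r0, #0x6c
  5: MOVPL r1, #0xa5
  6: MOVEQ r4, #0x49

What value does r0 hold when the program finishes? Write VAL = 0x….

VAL = 0xd6

[0] flags=0011 → (cmp)
[1] flags=0011 LT?T → r3=0x84
[2] flags=0011 LS?F → skip
[3] flags=0011 → (cmp)
[4] flags=0011 GE?F → skip
[5] flags=0011 PL?T → r1=0xa5
[6] flags=0011 EQ?F → skip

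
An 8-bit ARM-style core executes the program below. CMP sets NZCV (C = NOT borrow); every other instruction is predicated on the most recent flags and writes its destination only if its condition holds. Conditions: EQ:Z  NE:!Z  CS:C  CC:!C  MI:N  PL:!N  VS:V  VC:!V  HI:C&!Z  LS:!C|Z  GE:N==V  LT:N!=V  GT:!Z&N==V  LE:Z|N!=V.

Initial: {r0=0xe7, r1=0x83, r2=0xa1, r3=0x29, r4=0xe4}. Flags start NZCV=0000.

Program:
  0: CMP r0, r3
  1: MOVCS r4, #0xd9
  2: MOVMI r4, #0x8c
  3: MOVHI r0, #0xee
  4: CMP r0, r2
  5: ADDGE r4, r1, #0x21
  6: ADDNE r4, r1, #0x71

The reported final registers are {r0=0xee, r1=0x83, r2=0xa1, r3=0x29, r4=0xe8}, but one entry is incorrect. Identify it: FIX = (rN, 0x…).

0: ✓ CMP  NZCV=1010
1: ✓ MOVCS  r4←0xd9
2: ✓ MOVMI  r4←0x8c
3: ✓ MOVHI  r0←0xee
4: ✓ CMP  NZCV=0010
5: ✓ ADDGE  r4←0xa4
6: ✓ ADDNE  r4←0xf4

FIX = (r4, 0xf4)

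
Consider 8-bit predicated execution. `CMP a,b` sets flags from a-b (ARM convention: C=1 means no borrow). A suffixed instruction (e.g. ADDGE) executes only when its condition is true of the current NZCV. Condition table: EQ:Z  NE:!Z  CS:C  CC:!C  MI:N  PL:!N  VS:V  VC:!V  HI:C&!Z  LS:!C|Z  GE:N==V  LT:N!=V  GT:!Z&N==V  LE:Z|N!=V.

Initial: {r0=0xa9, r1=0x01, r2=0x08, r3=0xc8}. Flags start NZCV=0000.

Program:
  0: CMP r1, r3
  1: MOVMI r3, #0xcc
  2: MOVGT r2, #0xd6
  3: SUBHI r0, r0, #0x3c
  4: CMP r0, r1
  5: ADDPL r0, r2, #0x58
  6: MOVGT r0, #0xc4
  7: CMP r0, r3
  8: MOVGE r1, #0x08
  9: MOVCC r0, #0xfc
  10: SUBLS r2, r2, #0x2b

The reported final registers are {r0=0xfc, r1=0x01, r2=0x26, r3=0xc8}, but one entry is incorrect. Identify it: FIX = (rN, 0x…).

FIX = (r2, 0xab)

[0] flags=0000 → (cmp)
[1] flags=0000 MI?F → skip
[2] flags=0000 GT?T → r2=0xd6
[3] flags=0000 HI?F → skip
[4] flags=1010 → (cmp)
[5] flags=1010 PL?F → skip
[6] flags=1010 GT?F → skip
[7] flags=1000 → (cmp)
[8] flags=1000 GE?F → skip
[9] flags=1000 CC?T → r0=0xfc
[10] flags=1000 LS?T → r2=0xab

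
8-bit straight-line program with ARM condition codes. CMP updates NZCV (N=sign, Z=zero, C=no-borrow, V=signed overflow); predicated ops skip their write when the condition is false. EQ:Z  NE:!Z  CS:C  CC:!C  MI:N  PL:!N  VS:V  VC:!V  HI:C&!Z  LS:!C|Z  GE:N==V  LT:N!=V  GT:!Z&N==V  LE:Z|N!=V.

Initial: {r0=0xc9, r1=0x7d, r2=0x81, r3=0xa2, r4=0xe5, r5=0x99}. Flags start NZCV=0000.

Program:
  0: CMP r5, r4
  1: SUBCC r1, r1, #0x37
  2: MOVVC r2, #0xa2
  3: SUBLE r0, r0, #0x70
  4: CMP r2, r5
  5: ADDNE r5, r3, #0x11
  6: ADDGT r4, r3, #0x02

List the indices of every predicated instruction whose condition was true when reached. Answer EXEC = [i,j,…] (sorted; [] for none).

0: ✓ CMP  NZCV=1000
1: ✓ SUBCC  r1←0x46
2: ✓ MOVVC  r2←0xa2
3: ✓ SUBLE  r0←0x59
4: ✓ CMP  NZCV=0010
5: ✓ ADDNE  r5←0xb3
6: ✓ ADDGT  r4←0xa4

EXEC = [1,2,3,5,6]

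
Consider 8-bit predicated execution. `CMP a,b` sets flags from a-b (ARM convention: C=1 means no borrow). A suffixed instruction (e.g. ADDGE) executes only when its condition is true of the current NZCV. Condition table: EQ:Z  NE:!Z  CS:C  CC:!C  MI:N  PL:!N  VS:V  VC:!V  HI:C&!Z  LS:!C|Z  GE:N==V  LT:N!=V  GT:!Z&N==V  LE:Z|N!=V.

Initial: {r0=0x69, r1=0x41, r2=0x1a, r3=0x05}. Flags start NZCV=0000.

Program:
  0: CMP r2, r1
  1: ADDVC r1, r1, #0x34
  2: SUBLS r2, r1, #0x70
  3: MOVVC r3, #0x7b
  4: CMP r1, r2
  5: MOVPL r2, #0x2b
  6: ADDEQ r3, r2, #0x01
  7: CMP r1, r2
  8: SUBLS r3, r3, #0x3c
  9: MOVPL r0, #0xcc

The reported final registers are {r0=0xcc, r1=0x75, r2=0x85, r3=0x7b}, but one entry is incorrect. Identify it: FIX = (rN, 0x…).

0: ✓ CMP  NZCV=1000
1: ✓ ADDVC  r1←0x75
2: ✓ SUBLS  r2←0x05
3: ✓ MOVVC  r3←0x7b
4: ✓ CMP  NZCV=0010
5: ✓ MOVPL  r2←0x2b
6: · ADDEQ
7: ✓ CMP  NZCV=0010
8: · SUBLS
9: ✓ MOVPL  r0←0xcc

FIX = (r2, 0x2b)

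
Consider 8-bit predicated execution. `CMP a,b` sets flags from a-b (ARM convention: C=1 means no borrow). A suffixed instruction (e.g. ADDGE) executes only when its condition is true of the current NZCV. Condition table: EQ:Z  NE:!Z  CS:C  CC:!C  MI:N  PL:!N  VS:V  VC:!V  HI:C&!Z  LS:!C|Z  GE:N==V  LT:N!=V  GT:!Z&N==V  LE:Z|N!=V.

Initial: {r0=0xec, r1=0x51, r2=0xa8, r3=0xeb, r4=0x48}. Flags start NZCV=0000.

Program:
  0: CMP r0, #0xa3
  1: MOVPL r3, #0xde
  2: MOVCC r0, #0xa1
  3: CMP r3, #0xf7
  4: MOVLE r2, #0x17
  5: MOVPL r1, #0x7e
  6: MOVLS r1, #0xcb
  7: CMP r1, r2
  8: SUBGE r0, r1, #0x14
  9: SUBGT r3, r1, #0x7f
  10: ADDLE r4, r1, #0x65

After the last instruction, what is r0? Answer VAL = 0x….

VAL = 0xec

[0] flags=0010 → (cmp)
[1] flags=0010 PL?T → r3=0xde
[2] flags=0010 CC?F → skip
[3] flags=1000 → (cmp)
[4] flags=1000 LE?T → r2=0x17
[5] flags=1000 PL?F → skip
[6] flags=1000 LS?T → r1=0xcb
[7] flags=1010 → (cmp)
[8] flags=1010 GE?F → skip
[9] flags=1010 GT?F → skip
[10] flags=1010 LE?T → r4=0x30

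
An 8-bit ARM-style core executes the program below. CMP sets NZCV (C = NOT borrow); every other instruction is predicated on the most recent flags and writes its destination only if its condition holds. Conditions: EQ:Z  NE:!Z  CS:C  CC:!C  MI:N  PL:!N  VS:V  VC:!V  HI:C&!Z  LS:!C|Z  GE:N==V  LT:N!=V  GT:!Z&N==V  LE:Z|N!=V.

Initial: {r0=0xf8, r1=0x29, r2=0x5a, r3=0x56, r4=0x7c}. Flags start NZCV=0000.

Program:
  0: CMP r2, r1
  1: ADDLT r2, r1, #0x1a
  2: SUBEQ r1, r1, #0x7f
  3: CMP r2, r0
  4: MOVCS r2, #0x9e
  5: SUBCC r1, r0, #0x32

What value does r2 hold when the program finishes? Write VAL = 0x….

VAL = 0x5a

0: ✓ CMP  NZCV=0010
1: · ADDLT
2: · SUBEQ
3: ✓ CMP  NZCV=0000
4: · MOVCS
5: ✓ SUBCC  r1←0xc6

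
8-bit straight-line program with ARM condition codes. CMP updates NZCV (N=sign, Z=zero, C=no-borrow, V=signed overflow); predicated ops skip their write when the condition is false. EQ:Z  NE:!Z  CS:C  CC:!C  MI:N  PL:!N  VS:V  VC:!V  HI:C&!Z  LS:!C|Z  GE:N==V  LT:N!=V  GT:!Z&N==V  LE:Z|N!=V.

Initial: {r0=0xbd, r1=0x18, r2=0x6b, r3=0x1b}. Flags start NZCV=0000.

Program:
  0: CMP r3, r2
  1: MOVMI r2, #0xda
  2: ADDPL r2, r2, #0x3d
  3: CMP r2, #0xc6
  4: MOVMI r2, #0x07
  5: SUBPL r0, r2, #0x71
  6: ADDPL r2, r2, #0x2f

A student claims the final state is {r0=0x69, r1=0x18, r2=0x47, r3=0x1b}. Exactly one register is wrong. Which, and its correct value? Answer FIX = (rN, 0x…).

FIX = (r2, 0x09)

[0] flags=1000 → (cmp)
[1] flags=1000 MI?T → r2=0xda
[2] flags=1000 PL?F → skip
[3] flags=0010 → (cmp)
[4] flags=0010 MI?F → skip
[5] flags=0010 PL?T → r0=0x69
[6] flags=0010 PL?T → r2=0x09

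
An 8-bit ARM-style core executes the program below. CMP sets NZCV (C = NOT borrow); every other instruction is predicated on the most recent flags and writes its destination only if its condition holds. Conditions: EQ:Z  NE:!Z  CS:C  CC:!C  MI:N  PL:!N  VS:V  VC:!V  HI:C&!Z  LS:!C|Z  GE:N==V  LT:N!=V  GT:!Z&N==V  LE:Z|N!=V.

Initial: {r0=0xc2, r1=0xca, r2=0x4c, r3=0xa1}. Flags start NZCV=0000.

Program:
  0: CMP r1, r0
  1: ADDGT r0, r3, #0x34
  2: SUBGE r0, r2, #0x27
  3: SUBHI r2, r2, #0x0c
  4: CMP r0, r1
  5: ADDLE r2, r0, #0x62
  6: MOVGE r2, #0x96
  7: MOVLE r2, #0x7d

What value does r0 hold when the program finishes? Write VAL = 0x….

VAL = 0x25

0: ✓ CMP  NZCV=0010
1: ✓ ADDGT  r0←0xd5
2: ✓ SUBGE  r0←0x25
3: ✓ SUBHI  r2←0x40
4: ✓ CMP  NZCV=0000
5: · ADDLE
6: ✓ MOVGE  r2←0x96
7: · MOVLE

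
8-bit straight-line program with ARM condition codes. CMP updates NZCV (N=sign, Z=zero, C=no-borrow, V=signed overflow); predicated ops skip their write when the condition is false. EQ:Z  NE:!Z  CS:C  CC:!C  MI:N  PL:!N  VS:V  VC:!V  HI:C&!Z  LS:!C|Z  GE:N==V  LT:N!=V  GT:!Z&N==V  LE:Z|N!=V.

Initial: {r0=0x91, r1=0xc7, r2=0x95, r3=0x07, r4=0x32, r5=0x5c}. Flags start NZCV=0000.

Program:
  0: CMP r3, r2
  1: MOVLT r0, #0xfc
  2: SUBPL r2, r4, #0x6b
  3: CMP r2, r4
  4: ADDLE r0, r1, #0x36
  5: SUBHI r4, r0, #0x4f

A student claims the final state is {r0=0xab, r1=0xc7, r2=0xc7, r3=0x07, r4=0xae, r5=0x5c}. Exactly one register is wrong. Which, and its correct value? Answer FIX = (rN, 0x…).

[0] flags=0000 → (cmp)
[1] flags=0000 LT?F → skip
[2] flags=0000 PL?T → r2=0xc7
[3] flags=1010 → (cmp)
[4] flags=1010 LE?T → r0=0xfd
[5] flags=1010 HI?T → r4=0xae

FIX = (r0, 0xfd)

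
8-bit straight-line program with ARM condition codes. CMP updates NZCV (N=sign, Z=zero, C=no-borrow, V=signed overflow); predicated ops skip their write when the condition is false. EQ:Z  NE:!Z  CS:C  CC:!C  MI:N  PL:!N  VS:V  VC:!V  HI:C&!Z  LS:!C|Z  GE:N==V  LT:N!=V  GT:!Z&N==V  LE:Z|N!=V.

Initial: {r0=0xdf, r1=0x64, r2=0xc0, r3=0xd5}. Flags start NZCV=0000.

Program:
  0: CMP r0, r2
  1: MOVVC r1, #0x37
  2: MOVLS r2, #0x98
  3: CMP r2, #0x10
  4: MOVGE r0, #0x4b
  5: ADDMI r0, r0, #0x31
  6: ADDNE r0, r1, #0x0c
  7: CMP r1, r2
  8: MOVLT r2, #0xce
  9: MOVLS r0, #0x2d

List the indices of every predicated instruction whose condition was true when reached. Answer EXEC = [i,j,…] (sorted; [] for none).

[0] flags=0010 → (cmp)
[1] flags=0010 VC?T → r1=0x37
[2] flags=0010 LS?F → skip
[3] flags=1010 → (cmp)
[4] flags=1010 GE?F → skip
[5] flags=1010 MI?T → r0=0x10
[6] flags=1010 NE?T → r0=0x43
[7] flags=0000 → (cmp)
[8] flags=0000 LT?F → skip
[9] flags=0000 LS?T → r0=0x2d

EXEC = [1,5,6,9]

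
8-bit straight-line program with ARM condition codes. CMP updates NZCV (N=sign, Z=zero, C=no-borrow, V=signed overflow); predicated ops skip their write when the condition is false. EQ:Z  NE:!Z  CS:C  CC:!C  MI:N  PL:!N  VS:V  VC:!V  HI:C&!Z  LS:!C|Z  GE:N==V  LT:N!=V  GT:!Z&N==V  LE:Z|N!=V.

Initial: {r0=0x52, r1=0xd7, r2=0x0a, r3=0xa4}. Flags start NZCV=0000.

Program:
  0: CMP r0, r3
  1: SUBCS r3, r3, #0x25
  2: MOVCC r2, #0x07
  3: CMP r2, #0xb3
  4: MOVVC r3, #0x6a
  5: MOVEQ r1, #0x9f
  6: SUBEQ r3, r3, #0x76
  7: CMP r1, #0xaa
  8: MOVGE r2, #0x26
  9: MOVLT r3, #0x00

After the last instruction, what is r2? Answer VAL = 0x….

VAL = 0x26

[0] flags=1001 → (cmp)
[1] flags=1001 CS?F → skip
[2] flags=1001 CC?T → r2=0x07
[3] flags=0000 → (cmp)
[4] flags=0000 VC?T → r3=0x6a
[5] flags=0000 EQ?F → skip
[6] flags=0000 EQ?F → skip
[7] flags=0010 → (cmp)
[8] flags=0010 GE?T → r2=0x26
[9] flags=0010 LT?F → skip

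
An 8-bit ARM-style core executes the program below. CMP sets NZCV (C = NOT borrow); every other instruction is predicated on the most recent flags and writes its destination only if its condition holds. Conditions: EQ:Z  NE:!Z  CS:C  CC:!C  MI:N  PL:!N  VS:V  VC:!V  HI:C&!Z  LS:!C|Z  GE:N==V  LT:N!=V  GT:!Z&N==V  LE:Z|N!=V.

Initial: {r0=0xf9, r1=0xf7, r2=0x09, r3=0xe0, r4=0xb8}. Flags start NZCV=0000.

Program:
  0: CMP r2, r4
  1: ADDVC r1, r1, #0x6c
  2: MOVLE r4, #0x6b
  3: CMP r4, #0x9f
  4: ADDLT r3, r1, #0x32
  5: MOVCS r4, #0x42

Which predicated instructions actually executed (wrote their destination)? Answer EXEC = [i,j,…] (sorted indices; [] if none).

EXEC = [1,5]

0: ✓ CMP  NZCV=0000
1: ✓ ADDVC  r1←0x63
2: · MOVLE
3: ✓ CMP  NZCV=0010
4: · ADDLT
5: ✓ MOVCS  r4←0x42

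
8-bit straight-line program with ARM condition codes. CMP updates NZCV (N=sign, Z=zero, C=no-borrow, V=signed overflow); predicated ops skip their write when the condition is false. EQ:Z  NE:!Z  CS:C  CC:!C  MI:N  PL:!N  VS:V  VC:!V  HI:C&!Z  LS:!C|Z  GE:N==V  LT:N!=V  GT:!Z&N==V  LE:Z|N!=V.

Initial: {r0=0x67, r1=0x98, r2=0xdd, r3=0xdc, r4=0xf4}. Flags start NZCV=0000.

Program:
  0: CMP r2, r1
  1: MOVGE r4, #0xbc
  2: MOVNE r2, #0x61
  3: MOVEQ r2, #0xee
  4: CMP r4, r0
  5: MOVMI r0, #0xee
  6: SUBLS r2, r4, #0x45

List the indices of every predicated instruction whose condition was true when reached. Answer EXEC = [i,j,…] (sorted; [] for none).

[0] flags=0010 → (cmp)
[1] flags=0010 GE?T → r4=0xbc
[2] flags=0010 NE?T → r2=0x61
[3] flags=0010 EQ?F → skip
[4] flags=0011 → (cmp)
[5] flags=0011 MI?F → skip
[6] flags=0011 LS?F → skip

EXEC = [1,2]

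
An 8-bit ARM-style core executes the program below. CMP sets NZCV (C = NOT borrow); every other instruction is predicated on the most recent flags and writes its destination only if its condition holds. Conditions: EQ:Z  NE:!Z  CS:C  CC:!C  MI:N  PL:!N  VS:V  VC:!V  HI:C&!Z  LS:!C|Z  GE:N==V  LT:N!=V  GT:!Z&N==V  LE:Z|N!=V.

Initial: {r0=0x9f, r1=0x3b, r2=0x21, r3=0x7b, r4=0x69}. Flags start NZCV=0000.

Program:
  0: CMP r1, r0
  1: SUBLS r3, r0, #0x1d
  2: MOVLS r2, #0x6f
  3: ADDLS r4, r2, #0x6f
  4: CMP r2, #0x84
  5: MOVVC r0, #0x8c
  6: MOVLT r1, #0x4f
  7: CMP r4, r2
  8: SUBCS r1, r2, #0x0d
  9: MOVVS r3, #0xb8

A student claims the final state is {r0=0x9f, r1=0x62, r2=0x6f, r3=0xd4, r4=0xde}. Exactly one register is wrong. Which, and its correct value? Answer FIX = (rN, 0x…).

[0] flags=1001 → (cmp)
[1] flags=1001 LS?T → r3=0x82
[2] flags=1001 LS?T → r2=0x6f
[3] flags=1001 LS?T → r4=0xde
[4] flags=1001 → (cmp)
[5] flags=1001 VC?F → skip
[6] flags=1001 LT?F → skip
[7] flags=0011 → (cmp)
[8] flags=0011 CS?T → r1=0x62
[9] flags=0011 VS?T → r3=0xb8

FIX = (r3, 0xb8)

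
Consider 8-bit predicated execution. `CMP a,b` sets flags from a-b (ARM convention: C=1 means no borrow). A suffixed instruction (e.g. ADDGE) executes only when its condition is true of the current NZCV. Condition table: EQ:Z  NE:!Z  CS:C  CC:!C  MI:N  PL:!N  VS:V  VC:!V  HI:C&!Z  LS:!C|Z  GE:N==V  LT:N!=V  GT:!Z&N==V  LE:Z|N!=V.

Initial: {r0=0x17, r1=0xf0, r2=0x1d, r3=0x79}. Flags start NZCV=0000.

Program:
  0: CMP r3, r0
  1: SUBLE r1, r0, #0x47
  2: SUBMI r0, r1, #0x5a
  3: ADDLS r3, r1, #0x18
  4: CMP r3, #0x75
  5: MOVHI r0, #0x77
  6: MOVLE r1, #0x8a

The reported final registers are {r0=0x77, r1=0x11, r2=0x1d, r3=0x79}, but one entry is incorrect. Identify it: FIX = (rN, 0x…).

FIX = (r1, 0xf0)

0: ✓ CMP  NZCV=0010
1: · SUBLE
2: · SUBMI
3: · ADDLS
4: ✓ CMP  NZCV=0010
5: ✓ MOVHI  r0←0x77
6: · MOVLE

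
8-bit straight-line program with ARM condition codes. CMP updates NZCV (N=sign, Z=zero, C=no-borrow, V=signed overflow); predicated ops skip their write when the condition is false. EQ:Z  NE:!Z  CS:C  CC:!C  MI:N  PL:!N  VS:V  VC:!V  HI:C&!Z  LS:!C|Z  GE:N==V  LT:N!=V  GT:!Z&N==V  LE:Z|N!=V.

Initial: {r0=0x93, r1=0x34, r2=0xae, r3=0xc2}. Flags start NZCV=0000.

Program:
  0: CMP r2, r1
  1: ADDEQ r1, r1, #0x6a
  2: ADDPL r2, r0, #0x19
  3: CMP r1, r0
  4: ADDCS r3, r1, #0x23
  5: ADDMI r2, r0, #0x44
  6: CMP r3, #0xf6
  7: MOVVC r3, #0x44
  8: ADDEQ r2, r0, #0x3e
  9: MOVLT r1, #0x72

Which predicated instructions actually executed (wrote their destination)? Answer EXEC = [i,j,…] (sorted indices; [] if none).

EXEC = [2,5,7,9]

[0] flags=0011 → (cmp)
[1] flags=0011 EQ?F → skip
[2] flags=0011 PL?T → r2=0xac
[3] flags=1001 → (cmp)
[4] flags=1001 CS?F → skip
[5] flags=1001 MI?T → r2=0xd7
[6] flags=1000 → (cmp)
[7] flags=1000 VC?T → r3=0x44
[8] flags=1000 EQ?F → skip
[9] flags=1000 LT?T → r1=0x72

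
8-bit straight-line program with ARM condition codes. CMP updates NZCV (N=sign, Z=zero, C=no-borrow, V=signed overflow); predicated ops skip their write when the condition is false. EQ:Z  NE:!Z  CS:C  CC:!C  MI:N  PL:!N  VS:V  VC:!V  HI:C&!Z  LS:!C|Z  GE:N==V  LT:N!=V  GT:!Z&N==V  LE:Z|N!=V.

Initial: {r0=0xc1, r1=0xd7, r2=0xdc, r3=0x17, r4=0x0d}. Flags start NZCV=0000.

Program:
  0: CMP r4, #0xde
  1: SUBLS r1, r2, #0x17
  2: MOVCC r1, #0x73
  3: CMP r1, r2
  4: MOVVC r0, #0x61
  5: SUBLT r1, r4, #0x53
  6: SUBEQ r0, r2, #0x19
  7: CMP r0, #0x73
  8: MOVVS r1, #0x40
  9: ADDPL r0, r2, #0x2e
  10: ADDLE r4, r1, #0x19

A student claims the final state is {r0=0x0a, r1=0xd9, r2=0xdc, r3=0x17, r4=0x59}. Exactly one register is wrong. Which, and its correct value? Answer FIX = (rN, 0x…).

FIX = (r1, 0x40)

[0] flags=0000 → (cmp)
[1] flags=0000 LS?T → r1=0xc5
[2] flags=0000 CC?T → r1=0x73
[3] flags=1001 → (cmp)
[4] flags=1001 VC?F → skip
[5] flags=1001 LT?F → skip
[6] flags=1001 EQ?F → skip
[7] flags=0011 → (cmp)
[8] flags=0011 VS?T → r1=0x40
[9] flags=0011 PL?T → r0=0x0a
[10] flags=0011 LE?T → r4=0x59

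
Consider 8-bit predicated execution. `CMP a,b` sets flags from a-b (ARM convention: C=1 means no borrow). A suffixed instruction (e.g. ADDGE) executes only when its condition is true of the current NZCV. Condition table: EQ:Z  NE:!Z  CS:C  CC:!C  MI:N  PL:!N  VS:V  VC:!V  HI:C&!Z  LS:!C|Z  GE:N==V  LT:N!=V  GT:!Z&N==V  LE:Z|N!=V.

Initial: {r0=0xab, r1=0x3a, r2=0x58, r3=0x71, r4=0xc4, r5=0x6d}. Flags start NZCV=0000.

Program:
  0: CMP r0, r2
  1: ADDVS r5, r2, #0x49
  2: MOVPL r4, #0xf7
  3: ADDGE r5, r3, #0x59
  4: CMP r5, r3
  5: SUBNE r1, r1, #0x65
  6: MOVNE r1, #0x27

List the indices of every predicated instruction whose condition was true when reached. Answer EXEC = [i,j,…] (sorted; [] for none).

[0] flags=0011 → (cmp)
[1] flags=0011 VS?T → r5=0xa1
[2] flags=0011 PL?T → r4=0xf7
[3] flags=0011 GE?F → skip
[4] flags=0011 → (cmp)
[5] flags=0011 NE?T → r1=0xd5
[6] flags=0011 NE?T → r1=0x27

EXEC = [1,2,5,6]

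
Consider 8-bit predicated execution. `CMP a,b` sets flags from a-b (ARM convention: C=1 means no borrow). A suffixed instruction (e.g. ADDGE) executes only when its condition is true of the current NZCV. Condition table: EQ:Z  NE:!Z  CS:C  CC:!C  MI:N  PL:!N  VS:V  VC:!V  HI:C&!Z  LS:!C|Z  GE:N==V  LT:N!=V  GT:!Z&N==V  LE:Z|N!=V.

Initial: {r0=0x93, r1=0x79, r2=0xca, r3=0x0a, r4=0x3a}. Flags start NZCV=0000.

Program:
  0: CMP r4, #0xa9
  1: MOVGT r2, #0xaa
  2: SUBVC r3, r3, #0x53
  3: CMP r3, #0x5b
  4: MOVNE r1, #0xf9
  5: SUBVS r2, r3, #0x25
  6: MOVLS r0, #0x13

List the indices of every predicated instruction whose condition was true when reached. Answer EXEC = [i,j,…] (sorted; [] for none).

0: ✓ CMP  NZCV=1001
1: ✓ MOVGT  r2←0xaa
2: · SUBVC
3: ✓ CMP  NZCV=1000
4: ✓ MOVNE  r1←0xf9
5: · SUBVS
6: ✓ MOVLS  r0←0x13

EXEC = [1,4,6]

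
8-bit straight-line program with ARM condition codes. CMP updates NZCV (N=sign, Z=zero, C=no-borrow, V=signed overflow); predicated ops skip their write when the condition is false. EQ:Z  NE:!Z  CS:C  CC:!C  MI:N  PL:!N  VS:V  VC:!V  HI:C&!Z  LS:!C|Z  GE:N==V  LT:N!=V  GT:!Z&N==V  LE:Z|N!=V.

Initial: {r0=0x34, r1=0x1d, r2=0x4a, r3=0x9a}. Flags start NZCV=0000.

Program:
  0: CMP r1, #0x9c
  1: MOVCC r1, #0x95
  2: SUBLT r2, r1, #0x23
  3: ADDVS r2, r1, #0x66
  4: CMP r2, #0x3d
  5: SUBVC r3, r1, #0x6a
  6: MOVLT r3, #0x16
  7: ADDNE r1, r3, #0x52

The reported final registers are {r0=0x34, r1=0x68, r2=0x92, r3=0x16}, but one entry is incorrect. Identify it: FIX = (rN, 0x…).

[0] flags=1001 → (cmp)
[1] flags=1001 CC?T → r1=0x95
[2] flags=1001 LT?F → skip
[3] flags=1001 VS?T → r2=0xfb
[4] flags=1010 → (cmp)
[5] flags=1010 VC?T → r3=0x2b
[6] flags=1010 LT?T → r3=0x16
[7] flags=1010 NE?T → r1=0x68

FIX = (r2, 0xfb)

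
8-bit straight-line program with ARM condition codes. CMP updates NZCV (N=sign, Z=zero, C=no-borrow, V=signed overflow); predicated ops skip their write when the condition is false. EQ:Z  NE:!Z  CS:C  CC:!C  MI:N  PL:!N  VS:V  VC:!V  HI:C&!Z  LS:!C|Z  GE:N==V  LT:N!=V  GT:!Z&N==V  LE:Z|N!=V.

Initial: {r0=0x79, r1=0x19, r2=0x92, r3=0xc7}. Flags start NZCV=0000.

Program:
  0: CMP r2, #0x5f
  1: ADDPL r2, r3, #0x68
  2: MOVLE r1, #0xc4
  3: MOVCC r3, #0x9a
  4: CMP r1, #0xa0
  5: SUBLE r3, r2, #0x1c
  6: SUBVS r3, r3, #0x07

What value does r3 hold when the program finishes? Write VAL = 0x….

[0] flags=0011 → (cmp)
[1] flags=0011 PL?T → r2=0x2f
[2] flags=0011 LE?T → r1=0xc4
[3] flags=0011 CC?F → skip
[4] flags=0010 → (cmp)
[5] flags=0010 LE?F → skip
[6] flags=0010 VS?F → skip

VAL = 0xc7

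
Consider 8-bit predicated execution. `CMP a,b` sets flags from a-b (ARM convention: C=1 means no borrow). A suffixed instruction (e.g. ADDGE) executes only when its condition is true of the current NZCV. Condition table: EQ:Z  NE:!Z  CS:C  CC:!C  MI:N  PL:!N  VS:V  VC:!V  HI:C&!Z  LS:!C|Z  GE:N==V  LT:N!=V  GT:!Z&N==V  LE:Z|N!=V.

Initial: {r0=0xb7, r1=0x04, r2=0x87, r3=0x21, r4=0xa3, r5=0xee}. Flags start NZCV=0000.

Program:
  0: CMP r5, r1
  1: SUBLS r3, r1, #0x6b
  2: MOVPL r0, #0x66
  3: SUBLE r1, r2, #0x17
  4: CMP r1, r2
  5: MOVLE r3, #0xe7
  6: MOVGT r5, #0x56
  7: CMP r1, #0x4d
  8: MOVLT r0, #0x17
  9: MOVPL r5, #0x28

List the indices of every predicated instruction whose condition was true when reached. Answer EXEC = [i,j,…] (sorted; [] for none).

EXEC = [3,6,9]

0: ✓ CMP  NZCV=1010
1: · SUBLS
2: · MOVPL
3: ✓ SUBLE  r1←0x70
4: ✓ CMP  NZCV=1001
5: · MOVLE
6: ✓ MOVGT  r5←0x56
7: ✓ CMP  NZCV=0010
8: · MOVLT
9: ✓ MOVPL  r5←0x28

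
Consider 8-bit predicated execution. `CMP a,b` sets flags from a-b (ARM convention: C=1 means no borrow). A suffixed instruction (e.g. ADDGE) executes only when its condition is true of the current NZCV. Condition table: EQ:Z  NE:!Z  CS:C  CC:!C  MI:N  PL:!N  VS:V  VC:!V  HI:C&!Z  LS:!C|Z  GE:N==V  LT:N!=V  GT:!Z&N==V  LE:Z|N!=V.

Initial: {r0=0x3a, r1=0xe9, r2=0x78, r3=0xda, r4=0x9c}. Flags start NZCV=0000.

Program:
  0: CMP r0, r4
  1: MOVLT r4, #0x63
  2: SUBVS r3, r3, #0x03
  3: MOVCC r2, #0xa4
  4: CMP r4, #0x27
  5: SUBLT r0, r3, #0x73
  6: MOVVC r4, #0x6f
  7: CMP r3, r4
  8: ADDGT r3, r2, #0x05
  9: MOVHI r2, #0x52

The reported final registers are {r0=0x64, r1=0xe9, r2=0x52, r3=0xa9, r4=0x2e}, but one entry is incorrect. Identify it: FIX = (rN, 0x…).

FIX = (r4, 0x9c)

0: ✓ CMP  NZCV=1001
1: · MOVLT
2: ✓ SUBVS  r3←0xd7
3: ✓ MOVCC  r2←0xa4
4: ✓ CMP  NZCV=0011
5: ✓ SUBLT  r0←0x64
6: · MOVVC
7: ✓ CMP  NZCV=0010
8: ✓ ADDGT  r3←0xa9
9: ✓ MOVHI  r2←0x52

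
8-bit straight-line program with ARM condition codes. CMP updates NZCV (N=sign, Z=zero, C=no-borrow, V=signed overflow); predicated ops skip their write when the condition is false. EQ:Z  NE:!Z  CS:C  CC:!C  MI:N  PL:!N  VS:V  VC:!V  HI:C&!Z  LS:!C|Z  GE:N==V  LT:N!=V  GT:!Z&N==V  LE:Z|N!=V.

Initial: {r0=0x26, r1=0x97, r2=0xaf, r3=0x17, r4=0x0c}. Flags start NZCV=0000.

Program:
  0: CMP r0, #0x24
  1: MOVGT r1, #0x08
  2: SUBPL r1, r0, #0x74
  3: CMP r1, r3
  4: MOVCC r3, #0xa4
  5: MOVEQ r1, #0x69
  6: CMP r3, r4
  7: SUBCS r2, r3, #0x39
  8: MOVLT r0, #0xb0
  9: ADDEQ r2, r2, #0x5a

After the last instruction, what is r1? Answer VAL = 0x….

0: ✓ CMP  NZCV=0010
1: ✓ MOVGT  r1←0x08
2: ✓ SUBPL  r1←0xb2
3: ✓ CMP  NZCV=1010
4: · MOVCC
5: · MOVEQ
6: ✓ CMP  NZCV=0010
7: ✓ SUBCS  r2←0xde
8: · MOVLT
9: · ADDEQ

VAL = 0xb2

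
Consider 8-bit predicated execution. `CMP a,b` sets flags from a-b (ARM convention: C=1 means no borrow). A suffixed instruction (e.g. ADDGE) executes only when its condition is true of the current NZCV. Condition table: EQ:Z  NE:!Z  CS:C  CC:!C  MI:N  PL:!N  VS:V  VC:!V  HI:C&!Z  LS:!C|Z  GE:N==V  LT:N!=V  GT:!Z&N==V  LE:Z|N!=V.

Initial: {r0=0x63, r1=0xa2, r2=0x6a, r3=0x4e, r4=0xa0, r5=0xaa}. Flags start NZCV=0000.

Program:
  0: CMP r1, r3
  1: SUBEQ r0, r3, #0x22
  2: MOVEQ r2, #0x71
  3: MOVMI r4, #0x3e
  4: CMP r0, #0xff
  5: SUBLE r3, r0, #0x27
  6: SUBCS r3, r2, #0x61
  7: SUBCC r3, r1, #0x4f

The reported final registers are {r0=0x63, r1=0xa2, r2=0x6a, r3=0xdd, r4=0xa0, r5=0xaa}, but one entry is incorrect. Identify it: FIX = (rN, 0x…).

[0] flags=0011 → (cmp)
[1] flags=0011 EQ?F → skip
[2] flags=0011 EQ?F → skip
[3] flags=0011 MI?F → skip
[4] flags=0000 → (cmp)
[5] flags=0000 LE?F → skip
[6] flags=0000 CS?F → skip
[7] flags=0000 CC?T → r3=0x53

FIX = (r3, 0x53)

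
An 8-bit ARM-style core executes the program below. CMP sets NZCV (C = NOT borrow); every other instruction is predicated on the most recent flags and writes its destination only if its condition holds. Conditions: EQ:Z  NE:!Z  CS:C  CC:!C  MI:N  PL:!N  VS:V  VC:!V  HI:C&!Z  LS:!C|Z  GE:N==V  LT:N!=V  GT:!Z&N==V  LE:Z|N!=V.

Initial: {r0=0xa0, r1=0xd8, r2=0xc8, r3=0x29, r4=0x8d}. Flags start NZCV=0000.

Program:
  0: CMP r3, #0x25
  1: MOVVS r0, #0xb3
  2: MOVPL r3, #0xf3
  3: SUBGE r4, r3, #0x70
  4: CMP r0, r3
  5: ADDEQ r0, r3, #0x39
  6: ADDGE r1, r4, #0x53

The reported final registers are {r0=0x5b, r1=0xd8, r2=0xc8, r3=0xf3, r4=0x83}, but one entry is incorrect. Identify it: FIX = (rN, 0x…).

0: ✓ CMP  NZCV=0010
1: · MOVVS
2: ✓ MOVPL  r3←0xf3
3: ✓ SUBGE  r4←0x83
4: ✓ CMP  NZCV=1000
5: · ADDEQ
6: · ADDGE

FIX = (r0, 0xa0)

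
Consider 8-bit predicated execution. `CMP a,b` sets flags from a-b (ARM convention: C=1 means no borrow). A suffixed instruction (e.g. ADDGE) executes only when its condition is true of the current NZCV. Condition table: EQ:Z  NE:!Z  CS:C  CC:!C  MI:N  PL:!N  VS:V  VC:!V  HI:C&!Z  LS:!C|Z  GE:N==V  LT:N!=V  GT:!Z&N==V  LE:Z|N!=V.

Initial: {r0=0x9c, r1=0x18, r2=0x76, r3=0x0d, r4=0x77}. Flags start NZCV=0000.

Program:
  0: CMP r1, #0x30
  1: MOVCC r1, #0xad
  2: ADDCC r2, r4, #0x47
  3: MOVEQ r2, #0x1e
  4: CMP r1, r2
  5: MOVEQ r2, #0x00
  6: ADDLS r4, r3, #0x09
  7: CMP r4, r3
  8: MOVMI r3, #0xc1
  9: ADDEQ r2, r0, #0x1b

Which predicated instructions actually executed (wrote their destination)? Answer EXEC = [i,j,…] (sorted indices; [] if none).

EXEC = [1,2,6]

0: ✓ CMP  NZCV=1000
1: ✓ MOVCC  r1←0xad
2: ✓ ADDCC  r2←0xbe
3: · MOVEQ
4: ✓ CMP  NZCV=1000
5: · MOVEQ
6: ✓ ADDLS  r4←0x16
7: ✓ CMP  NZCV=0010
8: · MOVMI
9: · ADDEQ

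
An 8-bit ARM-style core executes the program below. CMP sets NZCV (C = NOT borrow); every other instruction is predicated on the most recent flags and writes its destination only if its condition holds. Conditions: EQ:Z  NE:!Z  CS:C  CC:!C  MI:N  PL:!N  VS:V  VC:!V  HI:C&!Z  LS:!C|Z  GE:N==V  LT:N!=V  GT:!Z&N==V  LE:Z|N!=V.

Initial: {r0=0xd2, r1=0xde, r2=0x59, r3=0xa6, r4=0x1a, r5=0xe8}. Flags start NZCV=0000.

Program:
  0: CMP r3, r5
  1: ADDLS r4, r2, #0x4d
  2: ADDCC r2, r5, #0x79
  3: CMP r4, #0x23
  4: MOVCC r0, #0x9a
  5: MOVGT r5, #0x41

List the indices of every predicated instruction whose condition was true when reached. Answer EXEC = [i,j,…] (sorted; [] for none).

0: ✓ CMP  NZCV=1000
1: ✓ ADDLS  r4←0xa6
2: ✓ ADDCC  r2←0x61
3: ✓ CMP  NZCV=1010
4: · MOVCC
5: · MOVGT

EXEC = [1,2]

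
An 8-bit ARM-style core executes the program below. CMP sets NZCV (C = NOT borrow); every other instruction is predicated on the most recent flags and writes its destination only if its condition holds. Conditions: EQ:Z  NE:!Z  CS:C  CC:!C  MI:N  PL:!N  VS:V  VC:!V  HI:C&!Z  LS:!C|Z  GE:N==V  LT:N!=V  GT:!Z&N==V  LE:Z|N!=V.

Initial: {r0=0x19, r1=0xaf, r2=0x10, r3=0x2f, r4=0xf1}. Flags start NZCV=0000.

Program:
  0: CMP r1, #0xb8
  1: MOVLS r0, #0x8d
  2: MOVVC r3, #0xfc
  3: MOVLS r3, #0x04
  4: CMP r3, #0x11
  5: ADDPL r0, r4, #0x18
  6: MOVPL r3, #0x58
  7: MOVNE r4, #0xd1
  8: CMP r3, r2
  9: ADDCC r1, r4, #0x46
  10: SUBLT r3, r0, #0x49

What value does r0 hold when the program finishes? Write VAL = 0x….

0: ✓ CMP  NZCV=1000
1: ✓ MOVLS  r0←0x8d
2: ✓ MOVVC  r3←0xfc
3: ✓ MOVLS  r3←0x04
4: ✓ CMP  NZCV=1000
5: · ADDPL
6: · MOVPL
7: ✓ MOVNE  r4←0xd1
8: ✓ CMP  NZCV=1000
9: ✓ ADDCC  r1←0x17
10: ✓ SUBLT  r3←0x44

VAL = 0x8d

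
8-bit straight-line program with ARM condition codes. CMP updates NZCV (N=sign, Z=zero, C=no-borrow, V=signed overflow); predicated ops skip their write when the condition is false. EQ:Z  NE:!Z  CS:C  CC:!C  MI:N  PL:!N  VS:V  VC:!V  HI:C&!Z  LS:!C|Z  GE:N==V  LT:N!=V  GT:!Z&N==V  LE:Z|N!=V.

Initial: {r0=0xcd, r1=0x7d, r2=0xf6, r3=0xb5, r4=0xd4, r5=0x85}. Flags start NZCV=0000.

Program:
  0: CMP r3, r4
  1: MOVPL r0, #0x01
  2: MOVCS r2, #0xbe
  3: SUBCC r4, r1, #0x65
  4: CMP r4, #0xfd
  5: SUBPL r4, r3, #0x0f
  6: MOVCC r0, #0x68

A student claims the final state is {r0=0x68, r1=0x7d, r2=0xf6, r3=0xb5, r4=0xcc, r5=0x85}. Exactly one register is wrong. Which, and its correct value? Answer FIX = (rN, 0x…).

[0] flags=1000 → (cmp)
[1] flags=1000 PL?F → skip
[2] flags=1000 CS?F → skip
[3] flags=1000 CC?T → r4=0x18
[4] flags=0000 → (cmp)
[5] flags=0000 PL?T → r4=0xa6
[6] flags=0000 CC?T → r0=0x68

FIX = (r4, 0xa6)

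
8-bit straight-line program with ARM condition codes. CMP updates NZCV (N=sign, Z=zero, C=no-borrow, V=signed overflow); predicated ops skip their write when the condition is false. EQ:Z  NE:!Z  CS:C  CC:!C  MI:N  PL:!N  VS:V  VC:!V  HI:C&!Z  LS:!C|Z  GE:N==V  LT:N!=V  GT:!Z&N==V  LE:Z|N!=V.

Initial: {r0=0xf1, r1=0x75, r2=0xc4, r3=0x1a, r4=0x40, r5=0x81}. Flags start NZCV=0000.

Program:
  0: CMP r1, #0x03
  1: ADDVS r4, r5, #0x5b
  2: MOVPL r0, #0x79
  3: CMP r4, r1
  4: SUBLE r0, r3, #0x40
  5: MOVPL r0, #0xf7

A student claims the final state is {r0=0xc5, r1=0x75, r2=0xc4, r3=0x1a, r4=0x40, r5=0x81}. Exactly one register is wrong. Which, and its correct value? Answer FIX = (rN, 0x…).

0: ✓ CMP  NZCV=0010
1: · ADDVS
2: ✓ MOVPL  r0←0x79
3: ✓ CMP  NZCV=1000
4: ✓ SUBLE  r0←0xda
5: · MOVPL

FIX = (r0, 0xda)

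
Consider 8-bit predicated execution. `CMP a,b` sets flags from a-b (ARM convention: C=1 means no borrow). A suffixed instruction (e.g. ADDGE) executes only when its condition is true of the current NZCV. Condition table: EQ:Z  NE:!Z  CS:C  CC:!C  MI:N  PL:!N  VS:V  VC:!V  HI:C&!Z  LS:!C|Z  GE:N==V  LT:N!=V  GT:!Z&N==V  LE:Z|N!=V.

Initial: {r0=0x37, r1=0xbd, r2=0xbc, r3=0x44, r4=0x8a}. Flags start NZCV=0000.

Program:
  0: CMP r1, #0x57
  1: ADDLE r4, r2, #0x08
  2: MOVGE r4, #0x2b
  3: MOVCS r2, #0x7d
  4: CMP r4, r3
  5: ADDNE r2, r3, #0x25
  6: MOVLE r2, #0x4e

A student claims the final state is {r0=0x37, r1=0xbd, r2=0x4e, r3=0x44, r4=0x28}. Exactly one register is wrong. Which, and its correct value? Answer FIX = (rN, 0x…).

0: ✓ CMP  NZCV=0011
1: ✓ ADDLE  r4←0xc4
2: · MOVGE
3: ✓ MOVCS  r2←0x7d
4: ✓ CMP  NZCV=1010
5: ✓ ADDNE  r2←0x69
6: ✓ MOVLE  r2←0x4e

FIX = (r4, 0xc4)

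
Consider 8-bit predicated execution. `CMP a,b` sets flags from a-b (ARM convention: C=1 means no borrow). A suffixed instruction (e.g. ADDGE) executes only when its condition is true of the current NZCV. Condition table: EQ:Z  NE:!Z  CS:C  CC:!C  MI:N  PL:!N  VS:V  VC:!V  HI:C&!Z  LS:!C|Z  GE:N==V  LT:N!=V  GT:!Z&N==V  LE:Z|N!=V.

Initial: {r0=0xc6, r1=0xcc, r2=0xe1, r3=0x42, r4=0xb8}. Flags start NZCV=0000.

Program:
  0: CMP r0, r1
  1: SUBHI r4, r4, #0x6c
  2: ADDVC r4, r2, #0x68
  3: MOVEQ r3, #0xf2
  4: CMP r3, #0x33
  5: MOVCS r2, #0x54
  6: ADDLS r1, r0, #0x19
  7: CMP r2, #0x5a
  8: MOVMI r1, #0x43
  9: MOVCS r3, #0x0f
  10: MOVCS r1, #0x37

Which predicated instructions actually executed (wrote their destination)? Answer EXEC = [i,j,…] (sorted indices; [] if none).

EXEC = [2,5,8]

0: ✓ CMP  NZCV=1000
1: · SUBHI
2: ✓ ADDVC  r4←0x49
3: · MOVEQ
4: ✓ CMP  NZCV=0010
5: ✓ MOVCS  r2←0x54
6: · ADDLS
7: ✓ CMP  NZCV=1000
8: ✓ MOVMI  r1←0x43
9: · MOVCS
10: · MOVCS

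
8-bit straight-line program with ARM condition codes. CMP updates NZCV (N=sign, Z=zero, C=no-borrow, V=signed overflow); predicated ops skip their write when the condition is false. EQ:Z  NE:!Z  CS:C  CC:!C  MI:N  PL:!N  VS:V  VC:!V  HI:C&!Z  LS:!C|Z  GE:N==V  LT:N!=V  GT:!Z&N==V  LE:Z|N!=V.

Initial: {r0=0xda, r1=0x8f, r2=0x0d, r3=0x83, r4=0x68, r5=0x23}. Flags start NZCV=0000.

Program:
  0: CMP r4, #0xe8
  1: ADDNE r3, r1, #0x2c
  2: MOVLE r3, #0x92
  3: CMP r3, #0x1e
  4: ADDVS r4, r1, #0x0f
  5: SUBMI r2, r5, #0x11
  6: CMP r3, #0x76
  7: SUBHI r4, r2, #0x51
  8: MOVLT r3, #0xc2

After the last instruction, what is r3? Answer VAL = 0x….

0: ✓ CMP  NZCV=1001
1: ✓ ADDNE  r3←0xbb
2: · MOVLE
3: ✓ CMP  NZCV=1010
4: · ADDVS
5: ✓ SUBMI  r2←0x12
6: ✓ CMP  NZCV=0011
7: ✓ SUBHI  r4←0xc1
8: ✓ MOVLT  r3←0xc2

VAL = 0xc2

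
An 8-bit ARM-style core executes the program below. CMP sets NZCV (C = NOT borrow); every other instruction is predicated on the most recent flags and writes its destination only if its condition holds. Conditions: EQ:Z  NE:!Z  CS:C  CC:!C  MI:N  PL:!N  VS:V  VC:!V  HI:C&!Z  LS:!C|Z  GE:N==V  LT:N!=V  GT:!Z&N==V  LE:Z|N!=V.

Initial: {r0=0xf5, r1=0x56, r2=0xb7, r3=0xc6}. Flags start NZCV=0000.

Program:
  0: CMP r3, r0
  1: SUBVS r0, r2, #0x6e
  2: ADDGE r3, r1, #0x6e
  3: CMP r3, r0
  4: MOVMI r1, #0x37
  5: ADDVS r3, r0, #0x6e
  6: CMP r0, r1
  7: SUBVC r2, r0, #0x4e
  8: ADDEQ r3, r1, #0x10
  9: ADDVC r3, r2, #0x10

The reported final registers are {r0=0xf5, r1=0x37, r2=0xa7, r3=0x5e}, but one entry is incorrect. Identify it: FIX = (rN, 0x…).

[0] flags=1000 → (cmp)
[1] flags=1000 VS?F → skip
[2] flags=1000 GE?F → skip
[3] flags=1000 → (cmp)
[4] flags=1000 MI?T → r1=0x37
[5] flags=1000 VS?F → skip
[6] flags=1010 → (cmp)
[7] flags=1010 VC?T → r2=0xa7
[8] flags=1010 EQ?F → skip
[9] flags=1010 VC?T → r3=0xb7

FIX = (r3, 0xb7)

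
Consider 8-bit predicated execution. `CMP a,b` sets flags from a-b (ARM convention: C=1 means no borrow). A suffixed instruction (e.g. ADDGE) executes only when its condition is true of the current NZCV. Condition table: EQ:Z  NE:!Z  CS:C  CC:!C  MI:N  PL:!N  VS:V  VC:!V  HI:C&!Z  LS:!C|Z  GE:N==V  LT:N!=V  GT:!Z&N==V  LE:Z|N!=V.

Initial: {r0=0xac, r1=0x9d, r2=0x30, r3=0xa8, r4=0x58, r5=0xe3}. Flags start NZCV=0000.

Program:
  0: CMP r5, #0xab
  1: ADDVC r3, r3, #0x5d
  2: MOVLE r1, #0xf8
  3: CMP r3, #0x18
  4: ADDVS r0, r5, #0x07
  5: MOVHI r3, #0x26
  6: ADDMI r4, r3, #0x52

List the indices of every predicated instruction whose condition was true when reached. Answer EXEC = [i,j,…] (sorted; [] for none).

EXEC = [1,6]

[0] flags=0010 → (cmp)
[1] flags=0010 VC?T → r3=0x05
[2] flags=0010 LE?F → skip
[3] flags=1000 → (cmp)
[4] flags=1000 VS?F → skip
[5] flags=1000 HI?F → skip
[6] flags=1000 MI?T → r4=0x57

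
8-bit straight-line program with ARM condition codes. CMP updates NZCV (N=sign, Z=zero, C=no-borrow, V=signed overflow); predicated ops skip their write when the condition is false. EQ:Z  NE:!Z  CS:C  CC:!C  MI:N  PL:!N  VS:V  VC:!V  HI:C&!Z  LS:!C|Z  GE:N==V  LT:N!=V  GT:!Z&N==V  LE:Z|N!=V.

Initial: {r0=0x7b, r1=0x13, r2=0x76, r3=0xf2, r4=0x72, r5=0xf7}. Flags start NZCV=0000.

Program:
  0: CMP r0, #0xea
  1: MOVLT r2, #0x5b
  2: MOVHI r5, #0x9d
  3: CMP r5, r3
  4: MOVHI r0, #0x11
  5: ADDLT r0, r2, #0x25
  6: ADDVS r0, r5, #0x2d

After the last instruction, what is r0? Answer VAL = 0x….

[0] flags=1001 → (cmp)
[1] flags=1001 LT?F → skip
[2] flags=1001 HI?F → skip
[3] flags=0010 → (cmp)
[4] flags=0010 HI?T → r0=0x11
[5] flags=0010 LT?F → skip
[6] flags=0010 VS?F → skip

VAL = 0x11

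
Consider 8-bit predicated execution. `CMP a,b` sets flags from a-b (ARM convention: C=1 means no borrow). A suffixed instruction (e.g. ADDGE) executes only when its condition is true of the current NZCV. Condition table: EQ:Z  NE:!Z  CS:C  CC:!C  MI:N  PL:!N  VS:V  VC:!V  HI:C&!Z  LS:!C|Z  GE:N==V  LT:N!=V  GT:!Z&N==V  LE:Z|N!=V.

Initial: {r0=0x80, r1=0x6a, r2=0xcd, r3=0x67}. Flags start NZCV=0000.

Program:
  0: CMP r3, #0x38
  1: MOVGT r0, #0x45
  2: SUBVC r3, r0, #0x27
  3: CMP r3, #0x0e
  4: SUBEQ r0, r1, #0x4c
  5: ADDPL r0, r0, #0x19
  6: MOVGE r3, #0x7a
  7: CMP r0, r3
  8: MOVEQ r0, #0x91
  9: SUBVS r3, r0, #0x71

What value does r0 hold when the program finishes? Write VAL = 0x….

0: ✓ CMP  NZCV=0010
1: ✓ MOVGT  r0←0x45
2: ✓ SUBVC  r3←0x1e
3: ✓ CMP  NZCV=0010
4: · SUBEQ
5: ✓ ADDPL  r0←0x5e
6: ✓ MOVGE  r3←0x7a
7: ✓ CMP  NZCV=1000
8: · MOVEQ
9: · SUBVS

VAL = 0x5e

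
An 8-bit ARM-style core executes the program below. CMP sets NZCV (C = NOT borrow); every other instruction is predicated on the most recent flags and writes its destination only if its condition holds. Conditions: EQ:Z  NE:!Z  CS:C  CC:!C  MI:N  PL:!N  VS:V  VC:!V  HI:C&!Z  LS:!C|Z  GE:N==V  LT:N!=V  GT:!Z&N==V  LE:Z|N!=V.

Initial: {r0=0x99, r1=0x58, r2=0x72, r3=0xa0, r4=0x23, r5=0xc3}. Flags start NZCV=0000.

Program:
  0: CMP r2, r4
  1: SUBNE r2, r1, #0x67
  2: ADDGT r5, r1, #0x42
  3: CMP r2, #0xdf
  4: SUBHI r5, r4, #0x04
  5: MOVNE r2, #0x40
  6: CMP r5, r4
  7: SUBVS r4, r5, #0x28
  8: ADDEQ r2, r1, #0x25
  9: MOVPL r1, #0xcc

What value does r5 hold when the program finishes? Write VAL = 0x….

VAL = 0x1f

[0] flags=0010 → (cmp)
[1] flags=0010 NE?T → r2=0xf1
[2] flags=0010 GT?T → r5=0x9a
[3] flags=0010 → (cmp)
[4] flags=0010 HI?T → r5=0x1f
[5] flags=0010 NE?T → r2=0x40
[6] flags=1000 → (cmp)
[7] flags=1000 VS?F → skip
[8] flags=1000 EQ?F → skip
[9] flags=1000 PL?F → skip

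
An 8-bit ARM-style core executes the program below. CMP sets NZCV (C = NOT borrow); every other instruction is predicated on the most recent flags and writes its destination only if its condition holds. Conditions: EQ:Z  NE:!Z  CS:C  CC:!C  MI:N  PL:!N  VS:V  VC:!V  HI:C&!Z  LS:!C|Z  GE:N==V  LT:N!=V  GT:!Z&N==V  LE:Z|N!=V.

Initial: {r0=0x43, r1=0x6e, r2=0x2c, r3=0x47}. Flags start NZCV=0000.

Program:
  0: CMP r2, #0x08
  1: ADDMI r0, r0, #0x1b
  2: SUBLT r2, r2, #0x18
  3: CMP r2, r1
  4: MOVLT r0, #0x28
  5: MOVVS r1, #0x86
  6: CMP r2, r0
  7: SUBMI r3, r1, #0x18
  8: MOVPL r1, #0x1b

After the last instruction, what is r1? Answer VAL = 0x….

VAL = 0x1b

0: ✓ CMP  NZCV=0010
1: · ADDMI
2: · SUBLT
3: ✓ CMP  NZCV=1000
4: ✓ MOVLT  r0←0x28
5: · MOVVS
6: ✓ CMP  NZCV=0010
7: · SUBMI
8: ✓ MOVPL  r1←0x1b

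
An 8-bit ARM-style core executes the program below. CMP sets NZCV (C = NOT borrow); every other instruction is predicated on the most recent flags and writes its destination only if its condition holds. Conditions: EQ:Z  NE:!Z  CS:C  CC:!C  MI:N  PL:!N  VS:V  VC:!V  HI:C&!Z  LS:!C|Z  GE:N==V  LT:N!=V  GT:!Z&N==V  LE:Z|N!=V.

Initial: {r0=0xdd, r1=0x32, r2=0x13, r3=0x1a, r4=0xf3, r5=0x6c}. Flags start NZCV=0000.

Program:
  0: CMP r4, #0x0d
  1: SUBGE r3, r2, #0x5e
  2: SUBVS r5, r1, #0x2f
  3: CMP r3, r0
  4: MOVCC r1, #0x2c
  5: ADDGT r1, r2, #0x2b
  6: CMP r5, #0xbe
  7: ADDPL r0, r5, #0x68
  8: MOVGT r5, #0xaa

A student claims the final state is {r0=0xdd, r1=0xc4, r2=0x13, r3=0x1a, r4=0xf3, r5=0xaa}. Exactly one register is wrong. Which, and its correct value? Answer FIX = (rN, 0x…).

[0] flags=1010 → (cmp)
[1] flags=1010 GE?F → skip
[2] flags=1010 VS?F → skip
[3] flags=0000 → (cmp)
[4] flags=0000 CC?T → r1=0x2c
[5] flags=0000 GT?T → r1=0x3e
[6] flags=1001 → (cmp)
[7] flags=1001 PL?F → skip
[8] flags=1001 GT?T → r5=0xaa

FIX = (r1, 0x3e)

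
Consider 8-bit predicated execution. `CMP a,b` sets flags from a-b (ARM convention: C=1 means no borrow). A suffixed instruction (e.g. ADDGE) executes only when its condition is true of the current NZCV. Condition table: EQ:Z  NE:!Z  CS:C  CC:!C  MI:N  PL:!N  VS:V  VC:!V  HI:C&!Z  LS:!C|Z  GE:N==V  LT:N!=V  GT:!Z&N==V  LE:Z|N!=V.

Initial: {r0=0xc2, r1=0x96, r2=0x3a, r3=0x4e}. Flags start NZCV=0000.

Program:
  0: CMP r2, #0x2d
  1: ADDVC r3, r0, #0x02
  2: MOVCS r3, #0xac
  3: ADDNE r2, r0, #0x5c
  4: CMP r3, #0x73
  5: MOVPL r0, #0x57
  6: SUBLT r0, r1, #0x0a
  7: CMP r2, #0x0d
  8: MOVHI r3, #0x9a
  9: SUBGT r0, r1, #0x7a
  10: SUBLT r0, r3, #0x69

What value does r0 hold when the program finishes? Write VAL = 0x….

VAL = 0x1c

0: ✓ CMP  NZCV=0010
1: ✓ ADDVC  r3←0xc4
2: ✓ MOVCS  r3←0xac
3: ✓ ADDNE  r2←0x1e
4: ✓ CMP  NZCV=0011
5: ✓ MOVPL  r0←0x57
6: ✓ SUBLT  r0←0x8c
7: ✓ CMP  NZCV=0010
8: ✓ MOVHI  r3←0x9a
9: ✓ SUBGT  r0←0x1c
10: · SUBLT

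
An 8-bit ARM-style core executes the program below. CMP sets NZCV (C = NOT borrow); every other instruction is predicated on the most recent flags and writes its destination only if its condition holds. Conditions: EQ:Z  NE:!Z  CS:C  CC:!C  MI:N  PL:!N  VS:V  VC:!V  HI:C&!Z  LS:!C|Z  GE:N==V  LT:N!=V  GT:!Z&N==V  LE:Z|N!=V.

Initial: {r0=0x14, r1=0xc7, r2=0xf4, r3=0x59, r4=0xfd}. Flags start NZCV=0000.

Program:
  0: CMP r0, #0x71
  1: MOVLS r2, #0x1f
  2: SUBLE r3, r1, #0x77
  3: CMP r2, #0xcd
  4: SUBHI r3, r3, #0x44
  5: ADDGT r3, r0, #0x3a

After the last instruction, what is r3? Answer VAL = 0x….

[0] flags=1000 → (cmp)
[1] flags=1000 LS?T → r2=0x1f
[2] flags=1000 LE?T → r3=0x50
[3] flags=0000 → (cmp)
[4] flags=0000 HI?F → skip
[5] flags=0000 GT?T → r3=0x4e

VAL = 0x4e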